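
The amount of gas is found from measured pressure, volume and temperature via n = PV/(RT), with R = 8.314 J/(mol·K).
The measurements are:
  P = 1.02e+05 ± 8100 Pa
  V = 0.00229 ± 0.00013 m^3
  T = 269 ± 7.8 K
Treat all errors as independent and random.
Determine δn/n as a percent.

10.2%

For a monomial n ∝ P, V, T^-1, fractional errors add in quadrature:
  (1·δP/P)² = (1×0.0794)² = 0.00631;  (1·δV/V)² = (1×0.0568)² = 0.00322;  (-1·δT/T)² = (-1×0.0290)² = 0.000841
δn/n = √(0.0104) = 0.102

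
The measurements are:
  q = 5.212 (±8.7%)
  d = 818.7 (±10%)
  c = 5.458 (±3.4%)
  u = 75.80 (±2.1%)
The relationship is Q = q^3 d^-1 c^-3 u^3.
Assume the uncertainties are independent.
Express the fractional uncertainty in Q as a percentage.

30.4%

For a monomial Q ∝ q^3, d^-1, c^-3, u^3, fractional errors add in quadrature:
  (3·δq/q)² = (3×0.0870)² = 0.0681;  (-1·δd/d)² = (-1×0.100)² = 0.0100;  (-3·δc/c)² = (-3×0.0340)² = 0.0104;  (3·δu/u)² = (3×0.0210)² = 0.00397
δQ/Q = √(0.0925) = 0.304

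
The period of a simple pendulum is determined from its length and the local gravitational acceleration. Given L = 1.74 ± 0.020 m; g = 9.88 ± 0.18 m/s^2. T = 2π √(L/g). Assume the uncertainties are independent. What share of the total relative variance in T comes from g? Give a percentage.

(δT/T)² = (½·δL/L)² + (−½·δg/g)²
  L term: (0.5×0.0115)² = 3.3e-05
  g term: (-0.5×0.0182)² = 8.3e-05
Total = 0.000116. Share from g = 8.3e-05/0.000116 = 0.715.

71.5%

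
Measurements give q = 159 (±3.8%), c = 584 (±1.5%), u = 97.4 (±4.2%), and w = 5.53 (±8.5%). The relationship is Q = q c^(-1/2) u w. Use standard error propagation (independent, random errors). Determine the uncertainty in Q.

Relative error in a monomial: (δQ/Q)² = Σ (nᵢ · δxᵢ/xᵢ)².
  (1·δq/q)² = (1×0.0380)² = 0.00144;  (−½·δc/c)² = (-0.5×0.0150)² = 5.62e-05;  (1·δu/u)² = (1×0.0420)² = 0.00176;  (1·δw/w)² = (1×0.0850)² = 0.00723
δQ/Q = √(0.0105) = 0.102
Q = 3540, so δQ = 0.102 × 3540 = 363.

363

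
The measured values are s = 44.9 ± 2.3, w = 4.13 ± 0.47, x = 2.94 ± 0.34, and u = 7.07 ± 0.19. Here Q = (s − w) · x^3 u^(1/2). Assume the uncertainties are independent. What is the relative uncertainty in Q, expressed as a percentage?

Let h = s − w = 40.8. δh = √(δs² + δw²) = √(5.29 + 0.221) = 2.35, so δh/h = 0.0576.
Q is then a monomial in h, x, u:
δQ/Q = √((δh/h)² + (3·δx/x)² + (½·δu/u)²) = √(0.00332 + 0.120 + 0.000181) = 0.352

35.2%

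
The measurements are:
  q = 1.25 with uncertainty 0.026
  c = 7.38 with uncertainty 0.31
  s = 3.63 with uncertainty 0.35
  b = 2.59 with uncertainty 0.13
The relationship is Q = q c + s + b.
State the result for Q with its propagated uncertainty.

15.4 ± 0.571

Let p = q·c = 9.22. δp/p = √((1·δq/q)² + (1·δc/c)²) = √(0.000433 + 0.00176) = 0.0469, so δp = 0.432.
Q = p + s + b: δQ = √(δp² + δs² + δb²) = √(0.187 + 0.122 + 0.0169) = 0.571
Q = 15.4.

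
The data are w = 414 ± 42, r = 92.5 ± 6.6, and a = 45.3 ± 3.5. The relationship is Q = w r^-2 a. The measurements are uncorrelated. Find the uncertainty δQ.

For a monomial Q ∝ w, r^-2, a, fractional errors add in quadrature:
  (1·δw/w)² = (1×0.101)² = 0.0103;  (-2·δr/r)² = (-2×0.0714)² = 0.0204;  (1·δa/a)² = (1×0.0773)² = 0.00597
δQ/Q = √(0.0366) = 0.191
Q = 2.19, so δQ = 0.191 × 2.19 = 0.419.

0.419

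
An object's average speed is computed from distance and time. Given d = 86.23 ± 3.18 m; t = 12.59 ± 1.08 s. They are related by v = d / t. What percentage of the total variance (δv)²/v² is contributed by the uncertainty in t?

(δv/v)² = (1·δd/d)² + (-1·δt/t)²
  d term: (1×0.0369)² = 0.00136
  t term: (-1×0.0858)² = 0.00736
Total = 0.00872. Share from t = 0.00736/0.00872 = 0.844.

84.4%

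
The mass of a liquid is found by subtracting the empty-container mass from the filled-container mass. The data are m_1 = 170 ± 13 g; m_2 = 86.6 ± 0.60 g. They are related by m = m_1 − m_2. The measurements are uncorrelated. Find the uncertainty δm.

13.0 g

Each term contributes (cᵢ δxᵢ)² to (δm)²:
  (δm_1)² = 169;  (δm_2)² = 0.360
δm = √(169) = 13.0 g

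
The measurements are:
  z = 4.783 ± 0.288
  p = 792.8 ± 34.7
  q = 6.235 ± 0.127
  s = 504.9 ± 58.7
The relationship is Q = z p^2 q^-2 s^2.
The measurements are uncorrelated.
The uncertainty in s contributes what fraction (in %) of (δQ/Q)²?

(δQ/Q)² = (1·δz/z)² + (2·δp/p)² + (-2·δq/q)² + (2·δs/s)²
  z term: (1×0.0602)² = 0.00363
  p term: (2×0.0438)² = 0.00766
  q term: (-2×0.0204)² = 0.00166
  s term: (2×0.116)² = 0.0541
Total = 0.0670. Share from s = 0.0541/0.0670 = 0.807.

80.7%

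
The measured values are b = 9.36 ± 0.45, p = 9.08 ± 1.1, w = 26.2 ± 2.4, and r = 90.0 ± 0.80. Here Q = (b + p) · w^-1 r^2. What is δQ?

647

Let u = b + p = 18.4. δu = √(δb² + δp²) = √(0.203 + 1.21) = 1.19, so δu/u = 0.0645.
Q is then a monomial in u, w, r:
δQ/Q = √((δu/u)² + (-1·δw/w)² + (2·δr/r)²) = √(0.00415 + 0.00839 + 0.000316) = 0.113
Q = 5700, so δQ = 0.113 × 5700 = 647.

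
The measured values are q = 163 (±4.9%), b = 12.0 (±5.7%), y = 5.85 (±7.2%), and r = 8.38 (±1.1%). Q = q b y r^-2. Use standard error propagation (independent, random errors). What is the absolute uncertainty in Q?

Relative error in a monomial: (δQ/Q)² = Σ (nᵢ · δxᵢ/xᵢ)².
  (1·δq/q)² = (1×0.0490)² = 0.00240;  (1·δb/b)² = (1×0.0570)² = 0.00325;  (1·δy/y)² = (1×0.0720)² = 0.00518;  (-2·δr/r)² = (-2×0.0110)² = 0.000484
δQ/Q = √(0.0113) = 0.106
Q = 163, so δQ = 0.106 × 163 = 17.3.

17.3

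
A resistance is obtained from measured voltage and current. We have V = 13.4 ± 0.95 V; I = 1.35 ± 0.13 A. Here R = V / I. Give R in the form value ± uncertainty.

9.93 ± 1.19 Ω

Since R is a product/quotient, work with relative uncertainties:
  (1·δV/V)² = (1×0.0709)² = 0.00503;  (-1·δI/I)² = (-1×0.0963)² = 0.00927
δR/R = √(0.0143) = 0.120
R = 9.93 Ω, so δR = 0.120 × 9.93 = 1.19 Ω.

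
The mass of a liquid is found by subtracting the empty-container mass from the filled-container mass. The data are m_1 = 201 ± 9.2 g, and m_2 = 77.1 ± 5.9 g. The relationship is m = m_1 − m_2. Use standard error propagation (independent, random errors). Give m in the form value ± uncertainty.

Absolute uncertainties add in quadrature for a linear combination:
  (δm_1)² = 84.6;  (δm_2)² = 34.8
δm = √(119) = 10.9 g
m = 124 g.

124 ± 10.9 g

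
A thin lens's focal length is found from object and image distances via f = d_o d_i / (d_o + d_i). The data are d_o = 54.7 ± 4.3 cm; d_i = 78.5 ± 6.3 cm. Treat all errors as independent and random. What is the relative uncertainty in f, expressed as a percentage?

5.69%

∂f/∂d_o = (d_i/(d_o+d_i))² = 0.347;  ∂f/∂d_i = (d_o/(d_o+d_i))² = 0.169
δf = √((∂f/∂d_o · δd_o)² + (∂f/∂d_i · δd_i)²) = √(2.23 + 1.13) = 1.83 cm
f = 32.2 cm, so δf/f = 1.83/32.2 = 0.0569.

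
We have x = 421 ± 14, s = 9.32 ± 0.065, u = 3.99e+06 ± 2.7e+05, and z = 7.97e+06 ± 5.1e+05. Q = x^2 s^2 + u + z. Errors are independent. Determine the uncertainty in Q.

1.19e+06

Let p = x^2·s^2 = 1.54e+07. δp/p = √((2·δx/x)² + (2·δs/s)²) = √(0.00442 + 0.000195) = 0.0680, so δp = 1.05e+06.
Q = p + u + z: δQ = √(δp² + δu² + δz²) = √(1.09e+12 + 7.29e+10 + 2.6e+11) = 1.19e+06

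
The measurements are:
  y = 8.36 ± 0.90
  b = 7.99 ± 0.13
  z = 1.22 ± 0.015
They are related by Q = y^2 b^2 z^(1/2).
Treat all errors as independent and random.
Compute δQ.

1070

Q is a product of powers, so relative uncertainties combine in quadrature:
  (2·δy/y)² = (2×0.108)² = 0.0464;  (2·δb/b)² = (2×0.0163)² = 0.00106;  (½·δz/z)² = (0.5×0.0123)² = 3.78e-05
δQ/Q = √(0.0475) = 0.218
Q = 4930, so δQ = 0.218 × 4930 = 1070.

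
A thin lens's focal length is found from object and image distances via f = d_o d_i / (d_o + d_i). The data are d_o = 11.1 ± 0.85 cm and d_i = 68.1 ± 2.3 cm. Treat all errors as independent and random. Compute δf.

∂f/∂d_o = (d_i/(d_o+d_i))² = 0.739;  ∂f/∂d_i = (d_o/(d_o+d_i))² = 0.0196
δf = √((∂f/∂d_o · δd_o)² + (∂f/∂d_i · δd_i)²) = √(0.395 + 0.00204) = 0.630 cm

0.630 cm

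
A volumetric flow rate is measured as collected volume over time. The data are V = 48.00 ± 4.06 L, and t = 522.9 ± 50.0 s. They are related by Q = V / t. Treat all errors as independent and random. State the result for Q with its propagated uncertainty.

0.09180 ± 0.0117 L/s

Q is a product of powers, so relative uncertainties combine in quadrature:
  (1·δV/V)² = (1×0.0846)² = 0.00715;  (-1·δt/t)² = (-1×0.0956)² = 0.00914
δQ/Q = √(0.0163) = 0.128
Q = 0.09180 L/s, so δQ = 0.128 × 0.09180 = 0.0117 L/s.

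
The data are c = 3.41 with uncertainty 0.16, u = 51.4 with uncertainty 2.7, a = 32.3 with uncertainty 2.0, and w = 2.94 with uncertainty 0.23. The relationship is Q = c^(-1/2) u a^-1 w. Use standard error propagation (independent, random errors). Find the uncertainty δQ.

Relative error in a monomial: (δQ/Q)² = Σ (nᵢ · δxᵢ/xᵢ)².
  (−½·δc/c)² = (-0.5×0.0469)² = 0.000550;  (1·δu/u)² = (1×0.0525)² = 0.00276;  (-1·δa/a)² = (-1×0.0619)² = 0.00383;  (1·δw/w)² = (1×0.0782)² = 0.00612
δQ/Q = √(0.0133) = 0.115
Q = 2.53, so δQ = 0.115 × 2.53 = 0.292.

0.292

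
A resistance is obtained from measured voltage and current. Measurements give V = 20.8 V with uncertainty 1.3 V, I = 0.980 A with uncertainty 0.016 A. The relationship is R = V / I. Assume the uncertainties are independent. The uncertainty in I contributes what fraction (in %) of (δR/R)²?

(δR/R)² = (1·δV/V)² + (-1·δI/I)²
  V term: (1×0.0625)² = 0.00391
  I term: (-1×0.0163)² = 0.000267
Total = 0.00417. Share from I = 0.000267/0.00417 = 0.0639.

6.39%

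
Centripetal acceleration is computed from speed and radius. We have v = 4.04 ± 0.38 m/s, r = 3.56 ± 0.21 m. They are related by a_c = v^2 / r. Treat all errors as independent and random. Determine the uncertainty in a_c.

0.904 m/s^2

a_c is a product of powers, so relative uncertainties combine in quadrature:
  (2·δv/v)² = (2×0.0941)² = 0.0354;  (-1·δr/r)² = (-1×0.0590)² = 0.00348
δa_c/a_c = √(0.0389) = 0.197
a_c = 4.58 m/s^2, so δa_c = 0.197 × 4.58 = 0.904 m/s^2.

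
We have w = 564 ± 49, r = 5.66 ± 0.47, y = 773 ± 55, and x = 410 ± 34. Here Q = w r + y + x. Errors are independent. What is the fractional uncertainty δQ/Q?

0.0889

Let p = w·r = 3190. δp/p = √((1·δw/w)² + (1·δr/r)²) = √(0.00755 + 0.00690) = 0.120, so δp = 384.
Q = p + y + x: δQ = √(δp² + δy² + δx²) = √(1.47e+05 + 3020 + 1160) = 389
Q = 4380, so δQ/Q = 389/4380 = 0.0889.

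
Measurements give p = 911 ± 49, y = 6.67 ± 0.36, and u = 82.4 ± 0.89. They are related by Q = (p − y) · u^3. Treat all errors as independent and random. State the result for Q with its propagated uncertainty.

Let w = p − y = 904. δw = √(δp² + δy²) = √(2400 + 0.130) = 49.0, so δw/w = 0.0542.
Q is then a monomial in w, u:
δQ/Q = √((δw/w)² + (3·δu/u)²) = √(0.00294 + 0.00105) = 0.0631
Q = 5.06e+08, so δQ = 0.0631 × 5.06e+08 = 3.19e+07.

(5.06 ± 0.319) × 10^8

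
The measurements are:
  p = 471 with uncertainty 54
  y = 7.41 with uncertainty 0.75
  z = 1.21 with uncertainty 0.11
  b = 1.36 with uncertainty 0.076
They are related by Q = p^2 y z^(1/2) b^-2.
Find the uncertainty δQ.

2.72e+05

Q is a product of powers, so relative uncertainties combine in quadrature:
  (2·δp/p)² = (2×0.115)² = 0.0526;  (1·δy/y)² = (1×0.101)² = 0.0102;  (½·δz/z)² = (0.5×0.0909)² = 0.00207;  (-2·δb/b)² = (-2×0.0559)² = 0.0125
δQ/Q = √(0.0774) = 0.278
Q = 9.78e+05, so δQ = 0.278 × 9.78e+05 = 2.72e+05.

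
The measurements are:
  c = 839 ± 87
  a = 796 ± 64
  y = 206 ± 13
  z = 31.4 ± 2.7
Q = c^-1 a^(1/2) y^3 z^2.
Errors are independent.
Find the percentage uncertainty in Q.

For a monomial Q ∝ c^-1, a^(1/2), y^3, z^2, fractional errors add in quadrature:
  (-1·δc/c)² = (-1×0.104)² = 0.0108;  (½·δa/a)² = (0.5×0.0804)² = 0.00162;  (3·δy/y)² = (3×0.0631)² = 0.0358;  (2·δz/z)² = (2×0.0860)² = 0.0296
δQ/Q = √(0.0778) = 0.279

27.9%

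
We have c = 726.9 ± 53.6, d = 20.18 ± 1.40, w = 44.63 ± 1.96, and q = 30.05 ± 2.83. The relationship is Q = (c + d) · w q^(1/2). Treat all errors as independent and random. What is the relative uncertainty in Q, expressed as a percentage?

Let u = c + d = 747.1. δu = √(δc² + δd²) = √(2870 + 1.96) = 53.6, so δu/u = 0.0718.
Q is then a monomial in u, w, q:
δQ/Q = √((δu/u)² + (1·δw/w)² + (½·δq/q)²) = √(0.00515 + 0.00193 + 0.00222) = 0.0964

9.64%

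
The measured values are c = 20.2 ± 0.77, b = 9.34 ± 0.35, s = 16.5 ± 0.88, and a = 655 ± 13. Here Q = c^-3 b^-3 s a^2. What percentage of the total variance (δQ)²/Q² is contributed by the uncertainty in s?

(δQ/Q)² = (-3·δc/c)² + (-3·δb/b)² + (1·δs/s)² + (2·δa/a)²
  c term: (-3×0.0381)² = 0.0131
  b term: (-3×0.0375)² = 0.0126
  s term: (1×0.0533)² = 0.00284
  a term: (2×0.0198)² = 0.00158
Total = 0.0301. Share from s = 0.00284/0.0301 = 0.0944.

9.44%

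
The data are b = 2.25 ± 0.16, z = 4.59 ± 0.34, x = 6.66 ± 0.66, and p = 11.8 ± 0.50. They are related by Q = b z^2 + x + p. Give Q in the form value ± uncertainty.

65.9 ± 7.83

Let w = b·z^2 = 47.4. δw/w = √((1·δb/b)² + (2·δz/z)²) = √(0.00506 + 0.0219) = 0.164, so δw = 7.79.
Q = w + x + p: δQ = √(δw² + δx² + δp²) = √(60.7 + 0.436 + 0.250) = 7.83
Q = 65.9.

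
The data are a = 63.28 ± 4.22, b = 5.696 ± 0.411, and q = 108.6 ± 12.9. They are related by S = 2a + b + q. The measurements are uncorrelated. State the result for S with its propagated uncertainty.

Each term contributes (cᵢ δxᵢ)² to (δS)²:
  (2·δa)² = 71.2;  (δb)² = 0.169;  (δq)² = 166
δS = √(238) = 15.4
S = 240.9.

240.9 ± 15.4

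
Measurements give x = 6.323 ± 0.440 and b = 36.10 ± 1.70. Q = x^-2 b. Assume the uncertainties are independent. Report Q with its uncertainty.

Products/powers → add relative errors in quadrature, weighted by exponent:
  (-2·δx/x)² = (-2×0.0696)² = 0.0194;  (1·δb/b)² = (1×0.0471)² = 0.00222
δQ/Q = √(0.0216) = 0.147
Q = 0.9029, so δQ = 0.147 × 0.9029 = 0.133.

0.9029 ± 0.133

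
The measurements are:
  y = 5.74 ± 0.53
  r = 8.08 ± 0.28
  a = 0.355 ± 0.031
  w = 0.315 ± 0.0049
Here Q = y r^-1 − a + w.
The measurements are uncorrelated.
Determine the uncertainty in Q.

Let p = y·r^-1 = 0.710. δp/p = √((1·δy/y)² + (-1·δr/r)²) = √(0.00853 + 0.00120) = 0.0986, so δp = 0.0701.
Q = p − a + w: δQ = √(δp² + δa² + δw²) = √(0.00491 + 0.000961 + 2.4e-05) = 0.0768

0.0768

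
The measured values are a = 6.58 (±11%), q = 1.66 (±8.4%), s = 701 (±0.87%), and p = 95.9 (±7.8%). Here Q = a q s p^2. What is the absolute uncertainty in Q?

1.47e+07

Since Q is a product/quotient, work with relative uncertainties:
  (1·δa/a)² = (1×0.110)² = 0.0121;  (1·δq/q)² = (1×0.0840)² = 0.00706;  (1·δs/s)² = (1×0.00870)² = 7.57e-05;  (2·δp/p)² = (2×0.0780)² = 0.0243
δQ/Q = √(0.0436) = 0.209
Q = 7.04e+07, so δQ = 0.209 × 7.04e+07 = 1.47e+07.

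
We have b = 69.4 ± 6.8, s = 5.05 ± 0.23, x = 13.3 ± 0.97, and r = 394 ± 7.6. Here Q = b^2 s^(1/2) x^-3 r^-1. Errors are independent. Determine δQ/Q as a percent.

29.5%

Each factor contributes (exponent × relative error)² to (δQ/Q)²:
  (2·δb/b)² = (2×0.0980)² = 0.0384;  (½·δs/s)² = (0.5×0.0455)² = 0.000519;  (-3·δx/x)² = (-3×0.0729)² = 0.0479;  (-1·δr/r)² = (-1×0.0193)² = 0.000372
δQ/Q = √(0.0872) = 0.295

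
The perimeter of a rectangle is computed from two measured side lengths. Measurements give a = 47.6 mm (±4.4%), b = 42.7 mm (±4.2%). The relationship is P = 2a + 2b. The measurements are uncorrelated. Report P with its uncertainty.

P is a linear combination, so absolute uncertainties add in quadrature:
  (2·δa)² = 17.5;  (2·δb)² = 12.9
δP = √(30.4) = 5.51 mm
P = 181 mm.

181 ± 5.51 mm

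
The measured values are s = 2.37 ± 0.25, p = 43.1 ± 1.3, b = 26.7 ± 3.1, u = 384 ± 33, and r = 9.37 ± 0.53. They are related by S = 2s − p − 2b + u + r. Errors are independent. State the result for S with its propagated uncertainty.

302 ± 33.6

Each term contributes (cᵢ δxᵢ)² to (δS)²:
  (2·δs)² = 0.250;  (δp)² = 1.69;  (2·δb)² = 38.4;  (δu)² = 1090;  (δr)² = 0.281
δS = √(1130) = 33.6
S = 302.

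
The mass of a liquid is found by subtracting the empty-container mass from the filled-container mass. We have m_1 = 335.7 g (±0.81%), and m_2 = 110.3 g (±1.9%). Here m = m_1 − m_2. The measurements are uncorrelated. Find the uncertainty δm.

3.43 g

For a sum/difference, combine absolute errors in quadrature:
  (δm_1)² = 7.39;  (δm_2)² = 4.39
δm = √(11.8) = 3.43 g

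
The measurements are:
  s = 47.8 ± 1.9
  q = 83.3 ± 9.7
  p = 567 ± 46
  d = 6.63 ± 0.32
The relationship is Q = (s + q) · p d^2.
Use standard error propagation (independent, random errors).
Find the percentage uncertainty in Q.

Let u = s + q = 131. δu = √(δs² + δq²) = √(3.61 + 94.1) = 9.88, so δu/u = 0.0754.
Q is then a monomial in u, p, d:
δQ/Q = √((δu/u)² + (1·δp/p)² + (2·δd/d)²) = √(0.00568 + 0.00658 + 0.00932) = 0.147

14.7%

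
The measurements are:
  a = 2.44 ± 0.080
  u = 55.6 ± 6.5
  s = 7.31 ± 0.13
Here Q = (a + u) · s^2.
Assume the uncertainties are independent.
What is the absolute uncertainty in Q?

364

Let w = a + u = 58.0. δw = √(δa² + δu²) = √(0.00640 + 42.2) = 6.50, so δw/w = 0.112.
Q is then a monomial in w, s:
δQ/Q = √((δw/w)² + (2·δs/s)²) = √(0.0125 + 0.00127) = 0.118
Q = 3100, so δQ = 0.118 × 3100 = 364.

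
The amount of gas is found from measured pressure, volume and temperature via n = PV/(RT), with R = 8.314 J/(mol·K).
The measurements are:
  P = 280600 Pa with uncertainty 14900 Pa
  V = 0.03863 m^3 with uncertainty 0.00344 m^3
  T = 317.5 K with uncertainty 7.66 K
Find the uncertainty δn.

Relative error in a monomial: (δn/n)² = Σ (nᵢ · δxᵢ/xᵢ)².
  (1·δP/P)² = (1×0.0531)² = 0.00282;  (1·δV/V)² = (1×0.0890)² = 0.00793;  (-1·δT/T)² = (-1×0.0241)² = 0.000582
δn/n = √(0.0113) = 0.106
n = 4.106 mol, so δn = 0.106 × 4.106 = 0.437 mol.

0.437 mol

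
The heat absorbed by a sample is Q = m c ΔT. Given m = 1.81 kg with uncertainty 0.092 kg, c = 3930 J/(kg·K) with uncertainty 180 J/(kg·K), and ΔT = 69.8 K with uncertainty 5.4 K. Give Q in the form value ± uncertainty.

(4.97 ± 0.513) × 10^5 J

Q is a product of powers, so relative uncertainties combine in quadrature:
  (1·δm/m)² = (1×0.0508)² = 0.00258;  (1·δc/c)² = (1×0.0458)² = 0.00210;  (1·δΔT/ΔT)² = (1×0.0774)² = 0.00599
δQ/Q = √(0.0107) = 0.103
Q = 4.97e+05 J, so δQ = 0.103 × 4.97e+05 = 51300 J.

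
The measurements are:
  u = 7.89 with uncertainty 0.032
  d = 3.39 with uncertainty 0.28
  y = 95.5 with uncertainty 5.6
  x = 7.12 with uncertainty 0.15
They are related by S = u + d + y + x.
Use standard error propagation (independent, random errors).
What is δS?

Absolute uncertainties add in quadrature for a linear combination:
  (δu)² = 0.00102;  (δd)² = 0.0784;  (δy)² = 31.4;  (δx)² = 0.0225
δS = √(31.5) = 5.61

5.61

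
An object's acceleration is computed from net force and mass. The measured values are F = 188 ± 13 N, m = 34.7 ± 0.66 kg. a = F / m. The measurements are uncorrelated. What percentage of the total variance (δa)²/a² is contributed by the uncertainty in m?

7.03%

(δa/a)² = (1·δF/F)² + (-1·δm/m)²
  F term: (1×0.0691)² = 0.00478
  m term: (-1×0.0190)² = 0.000362
Total = 0.00514. Share from m = 0.000362/0.00514 = 0.0703.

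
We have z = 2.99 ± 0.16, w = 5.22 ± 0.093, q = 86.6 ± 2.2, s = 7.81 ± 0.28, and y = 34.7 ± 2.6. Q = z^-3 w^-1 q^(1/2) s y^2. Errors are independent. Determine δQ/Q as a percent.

Products/powers → add relative errors in quadrature, weighted by exponent:
  (-3·δz/z)² = (-3×0.0535)² = 0.0258;  (-1·δw/w)² = (-1×0.0178)² = 0.000317;  (½·δq/q)² = (0.5×0.0254)² = 0.000161;  (1·δs/s)² = (1×0.0359)² = 0.00129;  (2·δy/y)² = (2×0.0749)² = 0.0225
δQ/Q = √(0.0500) = 0.224

22.4%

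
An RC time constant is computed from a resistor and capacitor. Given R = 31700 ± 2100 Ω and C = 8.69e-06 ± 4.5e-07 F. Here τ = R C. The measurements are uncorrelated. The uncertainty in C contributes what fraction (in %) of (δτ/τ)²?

37.9%

(δτ/τ)² = (1·δR/R)² + (1·δC/C)²
  R term: (1×0.0662)² = 0.00439
  C term: (1×0.0518)² = 0.00268
Total = 0.00707. Share from C = 0.00268/0.00707 = 0.379.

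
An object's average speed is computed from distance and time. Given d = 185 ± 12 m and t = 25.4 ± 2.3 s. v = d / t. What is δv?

Products/powers → add relative errors in quadrature, weighted by exponent:
  (1·δd/d)² = (1×0.0649)² = 0.00421;  (-1·δt/t)² = (-1×0.0906)² = 0.00820
δv/v = √(0.0124) = 0.111
v = 7.28 m/s, so δv = 0.111 × 7.28 = 0.811 m/s.

0.811 m/s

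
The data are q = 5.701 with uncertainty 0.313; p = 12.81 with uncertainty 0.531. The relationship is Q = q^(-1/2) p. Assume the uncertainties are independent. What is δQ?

For a monomial Q ∝ q^(-1/2), p, fractional errors add in quadrature:
  (−½·δq/q)² = (-0.5×0.0549)² = 0.000754;  (1·δp/p)² = (1×0.0415)² = 0.00172
δQ/Q = √(0.00247) = 0.0497
Q = 5.365, so δQ = 0.0497 × 5.365 = 0.267.

0.267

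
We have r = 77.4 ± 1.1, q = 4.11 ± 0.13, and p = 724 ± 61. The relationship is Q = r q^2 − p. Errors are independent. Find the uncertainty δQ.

Let w = r·q^2 = 1310. δw/w = √((1·δr/r)² + (2·δq/q)²) = √(0.000202 + 0.00400) = 0.0648, so δw = 84.8.
Q = w − p: δQ = √(δw² + δp²) = √(7190 + 3720) = 104

104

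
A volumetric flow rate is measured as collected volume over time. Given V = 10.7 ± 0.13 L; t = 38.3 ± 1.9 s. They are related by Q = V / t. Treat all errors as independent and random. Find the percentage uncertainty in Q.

Q is a product of powers, so relative uncertainties combine in quadrature:
  (1·δV/V)² = (1×0.0121)² = 0.000148;  (-1·δt/t)² = (-1×0.0496)² = 0.00246
δQ/Q = √(0.00261) = 0.0511

5.11%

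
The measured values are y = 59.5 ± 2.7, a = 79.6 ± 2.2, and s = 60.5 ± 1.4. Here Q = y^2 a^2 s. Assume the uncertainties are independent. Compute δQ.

For a monomial Q ∝ y^2, a^2, s, fractional errors add in quadrature:
  (2·δy/y)² = (2×0.0454)² = 0.00824;  (2·δa/a)² = (2×0.0276)² = 0.00306;  (1·δs/s)² = (1×0.0231)² = 0.000535
δQ/Q = √(0.0118) = 0.109
Q = 1.36e+09, so δQ = 0.109 × 1.36e+09 = 1.48e+08.

1.48e+08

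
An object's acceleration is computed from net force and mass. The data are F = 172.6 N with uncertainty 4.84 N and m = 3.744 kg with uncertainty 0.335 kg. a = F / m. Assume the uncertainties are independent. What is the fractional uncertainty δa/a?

0.0938

For a monomial a ∝ F, m^-1, fractional errors add in quadrature:
  (1·δF/F)² = (1×0.0280)² = 0.000786;  (-1·δm/m)² = (-1×0.0895)² = 0.00801
δa/a = √(0.00879) = 0.0938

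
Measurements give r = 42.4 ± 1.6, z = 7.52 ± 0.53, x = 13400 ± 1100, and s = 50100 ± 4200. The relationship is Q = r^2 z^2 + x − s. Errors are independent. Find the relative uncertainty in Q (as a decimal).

Let p = r^2·z^2 = 1.02e+05. δp/p = √((2·δr/r)² + (2·δz/z)²) = √(0.00570 + 0.0199) = 0.160, so δp = 16300.
Q = p + x − s: δQ = √(δp² + δx² + δs²) = √(2.64e+08 + 1.21e+06 + 1.76e+07) = 16800
Q = 65000, so δQ/Q = 16800/65000 = 0.259.

0.259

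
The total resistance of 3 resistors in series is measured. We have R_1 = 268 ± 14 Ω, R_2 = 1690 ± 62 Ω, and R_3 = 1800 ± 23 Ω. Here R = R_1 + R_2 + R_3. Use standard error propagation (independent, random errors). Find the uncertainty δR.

Sums and differences: (δR)² = Σ (cᵢ δxᵢ)².
  (δR_1)² = 196;  (δR_2)² = 3840;  (δR_3)² = 529
δR = √(4570) = 67.6 Ω

67.6 Ω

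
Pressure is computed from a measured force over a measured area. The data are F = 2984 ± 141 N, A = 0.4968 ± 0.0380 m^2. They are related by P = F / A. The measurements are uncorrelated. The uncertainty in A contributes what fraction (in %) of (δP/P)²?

(δP/P)² = (1·δF/F)² + (-1·δA/A)²
  F term: (1×0.0473)² = 0.00223
  A term: (-1×0.0765)² = 0.00585
Total = 0.00808. Share from A = 0.00585/0.00808 = 0.724.

72.4%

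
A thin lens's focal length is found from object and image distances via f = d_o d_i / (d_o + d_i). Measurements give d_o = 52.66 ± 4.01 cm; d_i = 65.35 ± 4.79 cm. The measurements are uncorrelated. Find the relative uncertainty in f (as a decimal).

∂f/∂d_o = (d_i/(d_o+d_i))² = 0.307;  ∂f/∂d_i = (d_o/(d_o+d_i))² = 0.199
δf = √((∂f/∂d_o · δd_o)² + (∂f/∂d_i · δd_i)²) = √(1.51 + 0.910) = 1.56 cm
f = 29.16 cm, so δf/f = 1.56/29.16 = 0.0534.

0.0534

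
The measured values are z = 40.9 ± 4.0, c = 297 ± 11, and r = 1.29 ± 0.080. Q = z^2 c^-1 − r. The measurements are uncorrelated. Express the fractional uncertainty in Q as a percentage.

25.9%

Let p = z^2·c^-1 = 5.63. δp/p = √((2·δz/z)² + (-1·δc/c)²) = √(0.0383 + 0.00137) = 0.199, so δp = 1.12.
Q = p − r: δQ = √(δp² + δr²) = √(1.26 + 0.00640) = 1.12
Q = 4.34, so δQ/Q = 1.12/4.34 = 0.259.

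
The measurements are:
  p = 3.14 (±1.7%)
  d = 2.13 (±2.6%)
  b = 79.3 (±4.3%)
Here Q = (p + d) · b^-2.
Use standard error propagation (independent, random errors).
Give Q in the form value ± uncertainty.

(8.38 ± 0.731) × 10^-4

Let u = p + d = 5.27. δu = √(δp² + δd²) = √(0.00285 + 0.00307) = 0.0769, so δu/u = 0.0146.
Q is then a monomial in u, b:
δQ/Q = √((δu/u)² + (-2·δb/b)²) = √(0.000213 + 0.00740) = 0.0872
Q = 0.000838, so δQ = 0.0872 × 0.000838 = 7.31e-05.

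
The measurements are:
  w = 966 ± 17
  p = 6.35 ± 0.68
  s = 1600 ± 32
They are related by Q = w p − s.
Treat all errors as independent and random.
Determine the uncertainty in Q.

666

Let h = w·p = 6130. δh/h = √((1·δw/w)² + (1·δp/p)²) = √(0.000310 + 0.0115) = 0.109, so δh = 666.
Q = h − s: δQ = √(δh² + δs²) = √(4.43e+05 + 1020) = 666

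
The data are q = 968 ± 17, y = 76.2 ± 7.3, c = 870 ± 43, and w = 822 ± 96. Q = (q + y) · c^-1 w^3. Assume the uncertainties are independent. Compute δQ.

Let u = q + y = 1040. δu = √(δq² + δy²) = √(289 + 53.3) = 18.5, so δu/u = 0.0177.
Q is then a monomial in u, c, w:
δQ/Q = √((δu/u)² + (-1·δc/c)² + (3·δw/w)²) = √(0.000314 + 0.00244 + 0.123) = 0.354
Q = 6.67e+08, so δQ = 0.354 × 6.67e+08 = 2.36e+08.

2.36e+08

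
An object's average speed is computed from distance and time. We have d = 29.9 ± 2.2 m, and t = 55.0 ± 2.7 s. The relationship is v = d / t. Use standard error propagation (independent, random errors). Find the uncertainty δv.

0.0481 m/s

For a monomial v ∝ d, t^-1, fractional errors add in quadrature:
  (1·δd/d)² = (1×0.0736)² = 0.00541;  (-1·δt/t)² = (-1×0.0491)² = 0.00241
δv/v = √(0.00782) = 0.0885
v = 0.544 m/s, so δv = 0.0885 × 0.544 = 0.0481 m/s.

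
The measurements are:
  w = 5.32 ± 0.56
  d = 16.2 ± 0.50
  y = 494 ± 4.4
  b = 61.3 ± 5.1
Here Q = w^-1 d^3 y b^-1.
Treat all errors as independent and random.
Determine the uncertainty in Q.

For a monomial Q ∝ w^-1, d^3, y, b^-1, fractional errors add in quadrature:
  (-1·δw/w)² = (-1×0.105)² = 0.0111;  (3·δd/d)² = (3×0.0309)² = 0.00857;  (1·δy/y)² = (1×0.00891)² = 7.93e-05;  (-1·δb/b)² = (-1×0.0832)² = 0.00692
δQ/Q = √(0.0267) = 0.163
Q = 6440, so δQ = 0.163 × 6440 = 1050.

1050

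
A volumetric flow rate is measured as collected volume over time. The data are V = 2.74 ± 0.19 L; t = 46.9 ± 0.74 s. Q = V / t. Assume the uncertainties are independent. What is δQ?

0.00415 L/s

Relative error in a monomial: (δQ/Q)² = Σ (nᵢ · δxᵢ/xᵢ)².
  (1·δV/V)² = (1×0.0693)² = 0.00481;  (-1·δt/t)² = (-1×0.0158)² = 0.000249
δQ/Q = √(0.00506) = 0.0711
Q = 0.0584 L/s, so δQ = 0.0711 × 0.0584 = 0.00415 L/s.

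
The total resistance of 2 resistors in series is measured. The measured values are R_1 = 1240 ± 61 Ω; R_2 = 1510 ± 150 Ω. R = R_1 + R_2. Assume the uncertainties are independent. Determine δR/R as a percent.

5.89%

Absolute uncertainties add in quadrature for a linear combination:
  (δR_1)² = 3720;  (δR_2)² = 22500
δR = √(26200) = 162 Ω
R = 2750 Ω, so δR/R = 162/2750 = 0.0589.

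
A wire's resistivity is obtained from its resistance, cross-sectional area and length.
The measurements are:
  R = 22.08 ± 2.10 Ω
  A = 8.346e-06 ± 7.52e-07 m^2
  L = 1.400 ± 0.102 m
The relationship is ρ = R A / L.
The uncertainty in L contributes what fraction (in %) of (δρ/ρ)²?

23.6%

(δρ/ρ)² = (1·δR/R)² + (1·δA/A)² + (-1·δL/L)²
  R term: (1×0.0951)² = 0.00905
  A term: (1×0.0901)² = 0.00812
  L term: (-1×0.0729)² = 0.00531
Total = 0.0225. Share from L = 0.00531/0.0225 = 0.236.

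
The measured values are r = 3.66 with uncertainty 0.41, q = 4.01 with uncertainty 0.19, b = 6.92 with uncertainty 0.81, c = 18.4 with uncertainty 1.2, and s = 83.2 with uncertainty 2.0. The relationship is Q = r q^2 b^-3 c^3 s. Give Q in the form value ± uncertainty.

Products/powers → add relative errors in quadrature, weighted by exponent:
  (1·δr/r)² = (1×0.112)² = 0.0125;  (2·δq/q)² = (2×0.0474)² = 0.00898;  (-3·δb/b)² = (-3×0.117)² = 0.123;  (3·δc/c)² = (3×0.0652)² = 0.0383;  (1·δs/s)² = (1×0.0240)² = 0.000578
δQ/Q = √(0.184) = 0.429
Q = 92100, so δQ = 0.429 × 92100 = 39500.

92100 ± 39500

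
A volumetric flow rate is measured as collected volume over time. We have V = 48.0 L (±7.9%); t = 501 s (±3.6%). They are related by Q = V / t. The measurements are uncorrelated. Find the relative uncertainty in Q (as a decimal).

Since Q is a product/quotient, work with relative uncertainties:
  (1·δV/V)² = (1×0.0790)² = 0.00624;  (-1·δt/t)² = (-1×0.0360)² = 0.00130
δQ/Q = √(0.00754) = 0.0868

0.0868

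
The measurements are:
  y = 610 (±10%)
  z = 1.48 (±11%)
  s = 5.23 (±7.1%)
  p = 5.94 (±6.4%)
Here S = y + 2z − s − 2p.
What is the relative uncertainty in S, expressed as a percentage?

10.2%

S is a linear combination, so absolute uncertainties add in quadrature:
  (δy)² = 3720;  (2·δz)² = 0.106;  (δs)² = 0.138;  (2·δp)² = 0.578
δS = √(3720) = 61.0
S = 596, so δS/S = 61.0/596 = 0.102.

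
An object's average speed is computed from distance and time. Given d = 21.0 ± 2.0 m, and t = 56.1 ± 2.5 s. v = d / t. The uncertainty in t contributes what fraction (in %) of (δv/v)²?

(δv/v)² = (1·δd/d)² + (-1·δt/t)²
  d term: (1×0.0952)² = 0.00907
  t term: (-1×0.0446)² = 0.00199
Total = 0.0111. Share from t = 0.00199/0.0111 = 0.180.

18.0%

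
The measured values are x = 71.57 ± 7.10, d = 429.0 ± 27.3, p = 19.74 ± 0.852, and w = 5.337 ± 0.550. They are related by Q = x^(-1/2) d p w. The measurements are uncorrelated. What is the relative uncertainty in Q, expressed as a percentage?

13.8%

Each factor contributes (exponent × relative error)² to (δQ/Q)²:
  (−½·δx/x)² = (-0.5×0.0992)² = 0.00246;  (1·δd/d)² = (1×0.0636)² = 0.00405;  (1·δp/p)² = (1×0.0432)² = 0.00186;  (1·δw/w)² = (1×0.103)² = 0.0106
δQ/Q = √(0.0190) = 0.138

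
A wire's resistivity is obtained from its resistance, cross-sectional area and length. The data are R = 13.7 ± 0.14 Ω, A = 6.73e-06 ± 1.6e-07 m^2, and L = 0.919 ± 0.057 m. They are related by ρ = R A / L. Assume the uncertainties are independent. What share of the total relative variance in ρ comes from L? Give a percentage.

(δρ/ρ)² = (1·δR/R)² + (1·δA/A)² + (-1·δL/L)²
  R term: (1×0.0102)² = 0.000104
  A term: (1×0.0238)² = 0.000565
  L term: (-1×0.0620)² = 0.00385
Total = 0.00452. Share from L = 0.00385/0.00452 = 0.852.

85.2%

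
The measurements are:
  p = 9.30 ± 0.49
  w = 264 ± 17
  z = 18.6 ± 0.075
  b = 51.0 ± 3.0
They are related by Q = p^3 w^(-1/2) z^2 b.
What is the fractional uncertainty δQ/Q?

Each factor contributes (exponent × relative error)² to (δQ/Q)²:
  (3·δp/p)² = (3×0.0527)² = 0.0250;  (−½·δw/w)² = (-0.5×0.0644)² = 0.00104;  (2·δz/z)² = (2×0.00403)² = 6.5e-05;  (1·δb/b)² = (1×0.0588)² = 0.00346
δQ/Q = √(0.0295) = 0.172

0.172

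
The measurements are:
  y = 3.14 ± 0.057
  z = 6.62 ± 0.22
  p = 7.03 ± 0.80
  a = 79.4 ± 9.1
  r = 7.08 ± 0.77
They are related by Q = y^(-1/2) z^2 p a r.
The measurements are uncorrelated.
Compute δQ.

20100

Q is a product of powers, so relative uncertainties combine in quadrature:
  (−½·δy/y)² = (-0.5×0.0182)² = 8.24e-05;  (2·δz/z)² = (2×0.0332)² = 0.00442;  (1·δp/p)² = (1×0.114)² = 0.0129;  (1·δa/a)² = (1×0.115)² = 0.0131;  (1·δr/r)² = (1×0.109)² = 0.0118
δQ/Q = √(0.0424) = 0.206
Q = 97700, so δQ = 0.206 × 97700 = 20100.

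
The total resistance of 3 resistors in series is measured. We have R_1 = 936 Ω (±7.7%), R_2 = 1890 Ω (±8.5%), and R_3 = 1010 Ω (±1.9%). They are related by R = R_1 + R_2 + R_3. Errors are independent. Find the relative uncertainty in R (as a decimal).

Absolute uncertainties add in quadrature for a linear combination:
  (δR_1)² = 5190;  (δR_2)² = 25800;  (δR_3)² = 368
δR = √(31400) = 177 Ω
R = 3840 Ω, so δR/R = 177/3840 = 0.0462.

0.0462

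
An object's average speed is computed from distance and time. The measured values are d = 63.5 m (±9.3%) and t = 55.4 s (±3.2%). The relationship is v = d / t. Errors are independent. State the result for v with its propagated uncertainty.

Each factor contributes (exponent × relative error)² to (δv/v)²:
  (1·δd/d)² = (1×0.0930)² = 0.00865;  (-1·δt/t)² = (-1×0.0320)² = 0.00102
δv/v = √(0.00967) = 0.0984
v = 1.15 m/s, so δv = 0.0984 × 1.15 = 0.113 m/s.

1.15 ± 0.113 m/s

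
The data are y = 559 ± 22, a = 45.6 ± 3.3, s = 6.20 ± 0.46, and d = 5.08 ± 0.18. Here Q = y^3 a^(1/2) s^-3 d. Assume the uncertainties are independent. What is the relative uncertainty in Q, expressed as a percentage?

Q is a product of powers, so relative uncertainties combine in quadrature:
  (3·δy/y)² = (3×0.0394)² = 0.0139;  (½·δa/a)² = (0.5×0.0724)² = 0.00131;  (-3·δs/s)² = (-3×0.0742)² = 0.0495;  (1·δd/d)² = (1×0.0354)² = 0.00126
δQ/Q = √(0.0660) = 0.257

25.7%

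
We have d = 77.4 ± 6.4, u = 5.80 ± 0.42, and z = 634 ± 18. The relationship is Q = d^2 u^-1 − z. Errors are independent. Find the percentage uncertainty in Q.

Let p = d^2·u^-1 = 1030. δp/p = √((2·δd/d)² + (-1·δu/u)²) = √(0.0273 + 0.00524) = 0.181, so δp = 186.
Q = p − z: δQ = √(δp² + δz²) = √(34800 + 324) = 187
Q = 399, so δQ/Q = 187/399 = 0.470.

47.0%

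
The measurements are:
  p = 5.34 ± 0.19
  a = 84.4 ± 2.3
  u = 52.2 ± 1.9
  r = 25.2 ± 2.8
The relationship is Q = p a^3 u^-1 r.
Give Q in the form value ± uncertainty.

Since Q is a product/quotient, work with relative uncertainties:
  (1·δp/p)² = (1×0.0356)² = 0.00127;  (3·δa/a)² = (3×0.0273)² = 0.00668;  (-1·δu/u)² = (-1×0.0364)² = 0.00132;  (1·δr/r)² = (1×0.111)² = 0.0123
δQ/Q = √(0.0216) = 0.147
Q = 1.55e+06, so δQ = 0.147 × 1.55e+06 = 2.28e+05.

(1.55 ± 0.228) × 10^6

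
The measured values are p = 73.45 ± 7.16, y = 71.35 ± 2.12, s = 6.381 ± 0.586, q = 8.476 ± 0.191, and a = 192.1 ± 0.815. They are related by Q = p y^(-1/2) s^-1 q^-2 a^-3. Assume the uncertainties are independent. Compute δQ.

Since Q is a product/quotient, work with relative uncertainties:
  (1·δp/p)² = (1×0.0975)² = 0.00950;  (−½·δy/y)² = (-0.5×0.0297)² = 0.000221;  (-1·δs/s)² = (-1×0.0918)² = 0.00843;  (-2·δq/q)² = (-2×0.0225)² = 0.00203;  (-3·δa/a)² = (-3×0.00424)² = 0.000162
δQ/Q = √(0.0204) = 0.143
Q = 2.676e-09, so δQ = 0.143 × 2.676e-09 = 3.82e-10.

3.82e-10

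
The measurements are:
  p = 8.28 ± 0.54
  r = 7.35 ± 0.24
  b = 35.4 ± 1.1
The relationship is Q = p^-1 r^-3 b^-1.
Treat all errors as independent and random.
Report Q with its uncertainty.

(8.59 ± 1.05) × 10^-6

For a monomial Q ∝ p^-1, r^-3, b^-1, fractional errors add in quadrature:
  (-1·δp/p)² = (-1×0.0652)² = 0.00425;  (-3·δr/r)² = (-3×0.0327)² = 0.00960;  (-1·δb/b)² = (-1×0.0311)² = 0.000966
δQ/Q = √(0.0148) = 0.122
Q = 8.59e-06, so δQ = 0.122 × 8.59e-06 = 1.05e-06.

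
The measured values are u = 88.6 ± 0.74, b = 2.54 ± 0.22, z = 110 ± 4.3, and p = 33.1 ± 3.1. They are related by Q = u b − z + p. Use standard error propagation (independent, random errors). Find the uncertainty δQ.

20.3

Let w = u·b = 225. δw/w = √((1·δu/u)² + (1·δb/b)²) = √(6.98e-05 + 0.00750) = 0.0870, so δw = 19.6.
Q = w − z + p: δQ = √(δw² + δz² + δp²) = √(383 + 18.5 + 9.61) = 20.3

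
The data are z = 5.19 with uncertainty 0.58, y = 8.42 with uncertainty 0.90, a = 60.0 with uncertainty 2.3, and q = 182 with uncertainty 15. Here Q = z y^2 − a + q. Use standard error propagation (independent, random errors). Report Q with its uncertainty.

490 ± 90.0

Let p = z·y^2 = 368. δp/p = √((1·δz/z)² + (2·δy/y)²) = √(0.0125 + 0.0457) = 0.241, so δp = 88.8.
Q = p − a + q: δQ = √(δp² + δa² + δq²) = √(7880 + 5.29 + 225) = 90.0
Q = 490.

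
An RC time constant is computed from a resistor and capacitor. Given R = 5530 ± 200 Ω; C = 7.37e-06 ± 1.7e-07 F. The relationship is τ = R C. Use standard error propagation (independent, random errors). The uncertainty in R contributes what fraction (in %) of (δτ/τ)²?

(δτ/τ)² = (1·δR/R)² + (1·δC/C)²
  R term: (1×0.0362)² = 0.00131
  C term: (1×0.0231)² = 0.000532
Total = 0.00184. Share from R = 0.00131/0.00184 = 0.711.

71.1%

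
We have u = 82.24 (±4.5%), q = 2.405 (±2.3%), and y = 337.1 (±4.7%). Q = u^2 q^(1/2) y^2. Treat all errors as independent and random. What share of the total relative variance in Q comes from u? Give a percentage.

(δQ/Q)² = (2·δu/u)² + (½·δq/q)² + (2·δy/y)²
  u term: (2×0.0450)² = 0.00810
  q term: (0.5×0.0230)² = 0.000132
  y term: (2×0.0470)² = 0.00884
Total = 0.0171. Share from u = 0.00810/0.0171 = 0.475.

47.5%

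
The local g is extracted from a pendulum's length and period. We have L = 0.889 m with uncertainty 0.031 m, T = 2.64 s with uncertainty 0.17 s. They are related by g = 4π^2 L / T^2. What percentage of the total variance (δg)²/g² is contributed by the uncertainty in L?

(δg/g)² = (1·δL/L)² + (-2·δT/T)²
  L term: (1×0.0349)² = 0.00122
  T term: (-2×0.0644)² = 0.0166
Total = 0.0178. Share from L = 0.00122/0.0178 = 0.0683.

6.83%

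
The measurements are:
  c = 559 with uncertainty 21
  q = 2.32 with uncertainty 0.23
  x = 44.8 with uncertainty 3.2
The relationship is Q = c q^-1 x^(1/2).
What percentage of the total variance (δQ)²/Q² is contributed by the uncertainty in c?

(δQ/Q)² = (1·δc/c)² + (-1·δq/q)² + (½·δx/x)²
  c term: (1×0.0376)² = 0.00141
  q term: (-1×0.0991)² = 0.00983
  x term: (0.5×0.0714)² = 0.00128
Total = 0.0125. Share from c = 0.00141/0.0125 = 0.113.

11.3%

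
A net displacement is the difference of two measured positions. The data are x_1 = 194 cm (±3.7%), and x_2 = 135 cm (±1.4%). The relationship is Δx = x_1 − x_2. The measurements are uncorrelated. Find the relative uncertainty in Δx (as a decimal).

Absolute uncertainties add in quadrature for a linear combination:
  (δx_1)² = 51.5;  (δx_2)² = 3.57
δΔx = √(55.1) = 7.42 cm
Δx = 59.0 cm, so δΔx/Δx = 7.42/59.0 = 0.126.

0.126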